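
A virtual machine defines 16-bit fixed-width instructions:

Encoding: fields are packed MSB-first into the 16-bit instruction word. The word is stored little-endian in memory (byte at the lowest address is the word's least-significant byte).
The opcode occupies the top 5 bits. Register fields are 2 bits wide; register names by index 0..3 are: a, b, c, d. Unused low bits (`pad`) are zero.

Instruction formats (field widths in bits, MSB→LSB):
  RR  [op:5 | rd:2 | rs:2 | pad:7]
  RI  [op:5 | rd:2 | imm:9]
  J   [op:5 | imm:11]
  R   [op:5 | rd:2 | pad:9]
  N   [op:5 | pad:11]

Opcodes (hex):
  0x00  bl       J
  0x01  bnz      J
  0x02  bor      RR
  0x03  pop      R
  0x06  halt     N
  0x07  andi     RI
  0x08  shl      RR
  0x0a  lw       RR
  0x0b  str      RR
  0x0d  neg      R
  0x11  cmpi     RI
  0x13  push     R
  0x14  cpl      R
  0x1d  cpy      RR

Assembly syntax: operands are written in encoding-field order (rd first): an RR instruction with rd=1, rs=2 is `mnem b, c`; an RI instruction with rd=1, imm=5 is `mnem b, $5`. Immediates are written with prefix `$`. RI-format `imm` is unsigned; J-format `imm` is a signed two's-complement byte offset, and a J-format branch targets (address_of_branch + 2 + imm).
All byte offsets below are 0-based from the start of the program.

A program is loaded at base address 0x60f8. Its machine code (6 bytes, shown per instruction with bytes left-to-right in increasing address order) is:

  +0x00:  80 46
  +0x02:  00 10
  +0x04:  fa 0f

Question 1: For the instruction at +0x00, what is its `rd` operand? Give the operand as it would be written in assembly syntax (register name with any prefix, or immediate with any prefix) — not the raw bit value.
d

+0x00: 80 46 ⇒ word 0x4680 (little)
  op=0x4680>>11=0x8 ⇒ shl (RR)
  [10:9] rd=3 = d
  [8:7] rs=1 = b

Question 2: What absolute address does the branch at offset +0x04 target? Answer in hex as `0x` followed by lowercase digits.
+0x04: fa 0f ⇒ word 0x0ffa (little)
  op=0x0ffa>>11=0x1 ⇒ bnz (J)
  imm: (w>>0)&0x7ff=0x7fa (s11→-6) → $-6
  target = base 0x60f8 + off 0x04 + 2 + imm -6 = 0x60f8

0x60f8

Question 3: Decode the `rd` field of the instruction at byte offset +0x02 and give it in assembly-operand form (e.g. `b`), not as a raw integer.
a

off 0x02: read 00 10 as little → 0x1000
  opcode bits[15:11]=0x2: bor/RR
  rd: (w>>9)&0x3=0x0 → a
  rs: (w>>7)&0x3=0x0 → a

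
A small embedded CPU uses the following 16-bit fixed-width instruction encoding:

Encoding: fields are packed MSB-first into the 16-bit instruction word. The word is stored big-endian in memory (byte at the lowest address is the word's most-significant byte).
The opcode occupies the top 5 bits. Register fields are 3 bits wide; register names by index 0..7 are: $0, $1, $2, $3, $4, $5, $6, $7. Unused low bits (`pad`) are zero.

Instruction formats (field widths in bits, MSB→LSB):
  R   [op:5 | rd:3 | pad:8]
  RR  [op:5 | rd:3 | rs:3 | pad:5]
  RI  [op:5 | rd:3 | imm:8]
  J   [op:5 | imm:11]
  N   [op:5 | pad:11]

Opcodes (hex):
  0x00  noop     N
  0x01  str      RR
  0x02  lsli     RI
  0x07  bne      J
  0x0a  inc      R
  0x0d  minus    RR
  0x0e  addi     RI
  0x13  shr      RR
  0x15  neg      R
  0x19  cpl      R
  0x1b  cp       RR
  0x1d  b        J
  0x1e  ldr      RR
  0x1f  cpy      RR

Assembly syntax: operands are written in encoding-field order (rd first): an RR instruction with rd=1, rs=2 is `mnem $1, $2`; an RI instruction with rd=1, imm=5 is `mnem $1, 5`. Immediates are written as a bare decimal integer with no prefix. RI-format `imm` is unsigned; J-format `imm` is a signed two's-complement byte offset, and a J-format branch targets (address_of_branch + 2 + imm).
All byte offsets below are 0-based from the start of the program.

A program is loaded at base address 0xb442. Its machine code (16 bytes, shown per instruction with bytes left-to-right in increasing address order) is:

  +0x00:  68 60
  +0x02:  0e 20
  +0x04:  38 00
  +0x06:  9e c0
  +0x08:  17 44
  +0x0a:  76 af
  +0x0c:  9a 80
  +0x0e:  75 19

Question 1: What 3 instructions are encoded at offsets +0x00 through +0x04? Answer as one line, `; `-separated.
minus $0, $3; str $6, $1; bne 0

@+00  big-endian(68 60) = 0x6860
  opcode bits[15:11]=0xd: minus/RR
  rd: (w>>8)&0x7=0x0 → $0
  rs: (w>>5)&0x7=0x3 → $3
@+02  big-endian(0e 20) = 0x0e20
  opcode bits[15:11]=0x1: str/RR
  rd: (w>>8)&0x7=0x6 → $6
  rs: (w>>5)&0x7=0x1 → $1
@+04  big-endian(38 00) = 0x3800
  opcode bits[15:11]=0x7: bne/J
  imm: (w>>0)&0x7ff=0x0 → 0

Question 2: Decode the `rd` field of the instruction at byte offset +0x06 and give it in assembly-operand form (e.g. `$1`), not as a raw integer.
$6

+0x06: 9e c0 ⇒ word 0x9ec0 (big)
  op=0x9ec0>>11=0x13 ⇒ shr (RR)
  rd@[10:8]=0x6 ⇒ $6
  rs@[7:5]=0x6 ⇒ $6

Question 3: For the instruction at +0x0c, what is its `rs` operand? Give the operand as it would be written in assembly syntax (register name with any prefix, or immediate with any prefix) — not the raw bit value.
+0x0c: 9a 80 ⇒ word 0x9a80 (big)
  op=0x9a80>>11=0x13 ⇒ shr (RR)
  [10:8] rd=2 = $2
  [7:5] rs=4 = $4

$4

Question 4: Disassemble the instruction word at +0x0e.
off 0x0e: read 75 19 as big → 0x7519
  op=0x7519>>11=0xe ⇒ addi (RI)
  rd@[10:8]=0x5 ⇒ $5
  imm@[7:0]=0x19 ⇒ 25

addi $5, 25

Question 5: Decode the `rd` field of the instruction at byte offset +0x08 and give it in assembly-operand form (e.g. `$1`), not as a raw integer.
off 0x08: read 17 44 as big → 0x1744
  op=0x1744>>11=0x2 ⇒ lsli (RI)
  rd@[10:8]=0x7 ⇒ $7
  imm@[7:0]=0x44 ⇒ 68

$7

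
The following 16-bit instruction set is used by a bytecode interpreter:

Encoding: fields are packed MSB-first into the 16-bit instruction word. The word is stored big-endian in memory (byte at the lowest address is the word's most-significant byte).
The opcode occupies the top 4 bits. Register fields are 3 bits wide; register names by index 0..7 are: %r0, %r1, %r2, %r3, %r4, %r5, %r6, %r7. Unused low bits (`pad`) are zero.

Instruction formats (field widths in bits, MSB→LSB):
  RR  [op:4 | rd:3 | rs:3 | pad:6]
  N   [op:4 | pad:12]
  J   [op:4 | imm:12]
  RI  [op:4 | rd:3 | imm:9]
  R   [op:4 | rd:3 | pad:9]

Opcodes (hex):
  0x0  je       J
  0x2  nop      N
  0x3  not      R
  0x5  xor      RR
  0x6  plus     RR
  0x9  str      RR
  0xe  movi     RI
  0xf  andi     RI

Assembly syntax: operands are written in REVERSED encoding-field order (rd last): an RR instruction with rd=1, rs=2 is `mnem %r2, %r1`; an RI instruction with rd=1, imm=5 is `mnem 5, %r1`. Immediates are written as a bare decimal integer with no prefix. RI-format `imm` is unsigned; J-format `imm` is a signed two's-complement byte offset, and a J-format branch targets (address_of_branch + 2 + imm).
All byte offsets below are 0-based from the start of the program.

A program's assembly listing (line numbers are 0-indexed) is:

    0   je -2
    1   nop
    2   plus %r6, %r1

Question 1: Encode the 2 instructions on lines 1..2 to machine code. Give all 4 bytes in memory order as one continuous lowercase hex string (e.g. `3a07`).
20006380

1. nop fields op=0x2:4|pad=0:12 → word 2000h → 20 00
2. plus fields op=0x6:4|rd=1:3|rs=6:3|pad=0:6 → word 6380h → 63 80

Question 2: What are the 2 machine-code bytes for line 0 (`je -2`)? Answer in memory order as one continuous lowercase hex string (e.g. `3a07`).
0ffe

line 0 (je): pack op=0x0:4|imm=-2:12 = 0x0ffe; big→ 0f fe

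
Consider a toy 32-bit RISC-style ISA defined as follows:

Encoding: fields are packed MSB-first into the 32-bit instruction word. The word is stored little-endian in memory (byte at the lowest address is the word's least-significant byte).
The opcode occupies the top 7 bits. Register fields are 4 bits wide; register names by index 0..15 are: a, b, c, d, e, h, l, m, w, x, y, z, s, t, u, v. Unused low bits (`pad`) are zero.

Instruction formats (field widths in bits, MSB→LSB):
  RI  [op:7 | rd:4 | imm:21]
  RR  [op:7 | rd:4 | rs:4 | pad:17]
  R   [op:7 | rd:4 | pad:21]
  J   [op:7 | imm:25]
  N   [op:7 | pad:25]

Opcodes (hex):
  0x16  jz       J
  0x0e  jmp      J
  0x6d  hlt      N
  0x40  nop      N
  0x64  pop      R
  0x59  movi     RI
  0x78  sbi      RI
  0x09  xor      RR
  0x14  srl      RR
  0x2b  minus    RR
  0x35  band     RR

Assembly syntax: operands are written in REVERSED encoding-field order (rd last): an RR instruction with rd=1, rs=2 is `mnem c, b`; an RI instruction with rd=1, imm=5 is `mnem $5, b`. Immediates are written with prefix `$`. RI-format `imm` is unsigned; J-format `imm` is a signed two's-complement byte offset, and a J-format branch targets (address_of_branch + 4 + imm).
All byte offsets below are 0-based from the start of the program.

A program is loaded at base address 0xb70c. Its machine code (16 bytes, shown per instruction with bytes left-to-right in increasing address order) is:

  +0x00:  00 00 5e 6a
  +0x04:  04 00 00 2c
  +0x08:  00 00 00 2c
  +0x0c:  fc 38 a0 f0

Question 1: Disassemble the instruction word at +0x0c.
+0x0c: fc 38 a0 f0 ⇒ word 0xf0a038fc (little)
  opcode bits[31:25]=0x78: sbi/RI
  rd: (w>>21)&0xf=0x5 → h
  imm: (w>>0)&0x1fffff=0x38fc → $14588

sbi $14588, h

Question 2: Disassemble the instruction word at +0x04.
[04] 04 00 00 2c → 0x2c000004
  op=0x2c000004>>25=0x16 ⇒ jz (J)
  imm@[24:0]=0x4 ⇒ $4

jz $4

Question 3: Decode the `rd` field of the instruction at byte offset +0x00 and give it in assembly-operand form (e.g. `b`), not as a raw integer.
+0x00: 00 00 5e 6a ⇒ word 0x6a5e0000 (little)
  top 7b → 0x35 → band [RR]
  [24:21] rd=2 = c
  [20:17] rs=15 = v

c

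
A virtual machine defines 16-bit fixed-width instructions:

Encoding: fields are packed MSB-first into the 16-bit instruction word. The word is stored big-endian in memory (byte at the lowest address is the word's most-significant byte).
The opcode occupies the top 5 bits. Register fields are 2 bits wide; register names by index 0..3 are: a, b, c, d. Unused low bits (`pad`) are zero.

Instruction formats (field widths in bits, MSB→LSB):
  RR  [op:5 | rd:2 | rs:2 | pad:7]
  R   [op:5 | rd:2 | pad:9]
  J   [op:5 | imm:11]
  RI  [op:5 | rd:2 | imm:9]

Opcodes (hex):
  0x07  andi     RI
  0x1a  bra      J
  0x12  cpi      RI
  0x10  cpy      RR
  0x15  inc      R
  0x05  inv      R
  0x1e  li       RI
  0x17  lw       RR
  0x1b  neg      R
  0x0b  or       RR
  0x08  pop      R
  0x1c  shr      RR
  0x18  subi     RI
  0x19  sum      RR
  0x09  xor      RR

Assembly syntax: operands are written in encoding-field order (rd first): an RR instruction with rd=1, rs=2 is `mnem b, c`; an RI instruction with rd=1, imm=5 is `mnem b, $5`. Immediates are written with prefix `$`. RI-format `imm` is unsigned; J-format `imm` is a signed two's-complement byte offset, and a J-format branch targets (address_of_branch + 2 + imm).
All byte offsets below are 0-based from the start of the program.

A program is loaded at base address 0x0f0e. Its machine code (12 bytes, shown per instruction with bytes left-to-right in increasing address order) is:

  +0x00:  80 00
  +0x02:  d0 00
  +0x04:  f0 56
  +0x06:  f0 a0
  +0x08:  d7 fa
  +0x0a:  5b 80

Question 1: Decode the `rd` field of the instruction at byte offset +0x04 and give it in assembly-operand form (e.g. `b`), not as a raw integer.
a

@+04  big-endian(f0 56) = 0xf056
  op=0xf056>>11=0x1e ⇒ li (RI)
  [10:9] rd=0 = a
  [8:0] imm=86 = $86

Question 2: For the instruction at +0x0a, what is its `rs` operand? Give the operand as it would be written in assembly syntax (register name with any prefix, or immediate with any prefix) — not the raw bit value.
d

@+0a  big-endian(5b 80) = 0x5b80
  op=0x5b80>>11=0xb ⇒ or (RR)
  [10:9] rd=1 = b
  [8:7] rs=3 = d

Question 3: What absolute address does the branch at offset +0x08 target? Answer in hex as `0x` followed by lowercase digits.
+0x08: d7 fa ⇒ word 0xd7fa (big)
  opcode bits[15:11]=0x1a: bra/J
  imm@[10:0]=0x7fa (s11→-6) ⇒ $-6
  target = base 0x0f0e + off 0x08 + 2 + imm -6 = 0x0f12

0x0f12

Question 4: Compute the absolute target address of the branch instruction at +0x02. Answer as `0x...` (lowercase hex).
[02] d0 00 → 0xd000
  op=0xd000>>11=0x1a ⇒ bra (J)
  [10:0] imm=0 = $0
  target = base 0x0f0e + off 0x02 + 2 + imm 0 = 0x0f12

0x0f12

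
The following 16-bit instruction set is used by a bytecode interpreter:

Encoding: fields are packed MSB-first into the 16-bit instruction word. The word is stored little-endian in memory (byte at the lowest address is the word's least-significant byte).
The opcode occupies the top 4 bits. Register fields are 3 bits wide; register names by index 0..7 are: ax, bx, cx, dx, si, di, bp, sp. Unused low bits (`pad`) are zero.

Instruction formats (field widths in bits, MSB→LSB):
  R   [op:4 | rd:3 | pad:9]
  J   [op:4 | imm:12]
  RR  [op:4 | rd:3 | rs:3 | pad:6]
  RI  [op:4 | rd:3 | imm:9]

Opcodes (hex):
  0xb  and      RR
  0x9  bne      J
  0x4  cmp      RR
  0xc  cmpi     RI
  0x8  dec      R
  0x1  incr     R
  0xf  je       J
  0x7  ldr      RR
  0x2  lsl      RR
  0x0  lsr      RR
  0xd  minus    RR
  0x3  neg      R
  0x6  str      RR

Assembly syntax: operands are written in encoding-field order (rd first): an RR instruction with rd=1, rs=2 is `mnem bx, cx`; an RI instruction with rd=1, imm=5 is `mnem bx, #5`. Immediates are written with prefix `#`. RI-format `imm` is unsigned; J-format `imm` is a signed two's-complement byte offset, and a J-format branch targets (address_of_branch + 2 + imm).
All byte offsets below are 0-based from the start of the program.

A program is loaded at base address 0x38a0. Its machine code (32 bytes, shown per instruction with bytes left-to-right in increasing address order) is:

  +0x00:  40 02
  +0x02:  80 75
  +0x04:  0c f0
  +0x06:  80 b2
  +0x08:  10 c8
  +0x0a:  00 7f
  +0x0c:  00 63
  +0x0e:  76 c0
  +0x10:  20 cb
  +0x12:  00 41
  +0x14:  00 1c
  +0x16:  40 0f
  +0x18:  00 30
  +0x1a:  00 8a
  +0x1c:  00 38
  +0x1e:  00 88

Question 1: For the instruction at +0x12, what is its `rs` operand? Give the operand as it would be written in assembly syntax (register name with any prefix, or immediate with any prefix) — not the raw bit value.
off 0x12: read 00 41 as little → 0x4100
  opcode bits[15:12]=0x4: cmp/RR
  rd@[11:9]=0x0 ⇒ ax
  rs@[8:6]=0x4 ⇒ si

si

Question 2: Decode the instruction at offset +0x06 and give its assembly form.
off 0x06: read 80 b2 as little → 0xb280
  opcode bits[15:12]=0xb: and/RR
  rd: (w>>9)&0x7=0x1 → bx
  rs: (w>>6)&0x7=0x2 → cx

and bx, cx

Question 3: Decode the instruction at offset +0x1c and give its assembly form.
neg si

off 0x1c: read 00 38 as little → 0x3800
  opcode bits[15:12]=0x3: neg/R
  [11:9] rd=4 = si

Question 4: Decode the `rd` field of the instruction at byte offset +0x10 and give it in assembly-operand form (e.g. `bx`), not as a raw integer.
di

[10] 20 cb → 0xcb20
  opcode bits[15:12]=0xc: cmpi/RI
  rd: (w>>9)&0x7=0x5 → di
  imm: (w>>0)&0x1ff=0x120 → #288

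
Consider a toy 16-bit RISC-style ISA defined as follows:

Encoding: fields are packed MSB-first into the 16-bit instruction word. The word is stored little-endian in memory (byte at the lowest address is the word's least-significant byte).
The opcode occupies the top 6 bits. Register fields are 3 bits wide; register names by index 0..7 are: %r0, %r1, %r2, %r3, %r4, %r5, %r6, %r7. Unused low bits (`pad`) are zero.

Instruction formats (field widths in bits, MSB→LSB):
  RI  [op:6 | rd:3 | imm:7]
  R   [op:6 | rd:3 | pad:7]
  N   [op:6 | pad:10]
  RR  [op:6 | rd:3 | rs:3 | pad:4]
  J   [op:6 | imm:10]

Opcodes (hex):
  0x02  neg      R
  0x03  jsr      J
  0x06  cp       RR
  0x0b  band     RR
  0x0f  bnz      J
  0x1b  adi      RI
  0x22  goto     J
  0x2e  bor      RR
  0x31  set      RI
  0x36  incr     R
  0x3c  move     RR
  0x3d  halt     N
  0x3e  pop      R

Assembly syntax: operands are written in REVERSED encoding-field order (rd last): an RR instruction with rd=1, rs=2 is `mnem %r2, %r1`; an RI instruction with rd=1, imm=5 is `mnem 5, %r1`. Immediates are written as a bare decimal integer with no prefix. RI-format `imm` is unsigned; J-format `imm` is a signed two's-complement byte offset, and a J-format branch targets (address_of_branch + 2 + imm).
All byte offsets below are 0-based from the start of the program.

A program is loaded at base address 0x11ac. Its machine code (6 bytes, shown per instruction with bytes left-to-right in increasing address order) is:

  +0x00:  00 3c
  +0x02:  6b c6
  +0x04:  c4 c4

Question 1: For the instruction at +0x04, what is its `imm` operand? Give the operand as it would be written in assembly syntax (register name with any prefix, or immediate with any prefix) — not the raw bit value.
+0x04: c4 c4 ⇒ word 0xc4c4 (little)
  top 6b → 0x31 → set [RI]
  [9:7] rd=1 = %r1
  [6:0] imm=68 = 68

68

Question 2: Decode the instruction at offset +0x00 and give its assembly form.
[00] 00 3c → 0x3c00
  top 6b → 0xf → bnz [J]
  [9:0] imm=0 = 0

bnz 0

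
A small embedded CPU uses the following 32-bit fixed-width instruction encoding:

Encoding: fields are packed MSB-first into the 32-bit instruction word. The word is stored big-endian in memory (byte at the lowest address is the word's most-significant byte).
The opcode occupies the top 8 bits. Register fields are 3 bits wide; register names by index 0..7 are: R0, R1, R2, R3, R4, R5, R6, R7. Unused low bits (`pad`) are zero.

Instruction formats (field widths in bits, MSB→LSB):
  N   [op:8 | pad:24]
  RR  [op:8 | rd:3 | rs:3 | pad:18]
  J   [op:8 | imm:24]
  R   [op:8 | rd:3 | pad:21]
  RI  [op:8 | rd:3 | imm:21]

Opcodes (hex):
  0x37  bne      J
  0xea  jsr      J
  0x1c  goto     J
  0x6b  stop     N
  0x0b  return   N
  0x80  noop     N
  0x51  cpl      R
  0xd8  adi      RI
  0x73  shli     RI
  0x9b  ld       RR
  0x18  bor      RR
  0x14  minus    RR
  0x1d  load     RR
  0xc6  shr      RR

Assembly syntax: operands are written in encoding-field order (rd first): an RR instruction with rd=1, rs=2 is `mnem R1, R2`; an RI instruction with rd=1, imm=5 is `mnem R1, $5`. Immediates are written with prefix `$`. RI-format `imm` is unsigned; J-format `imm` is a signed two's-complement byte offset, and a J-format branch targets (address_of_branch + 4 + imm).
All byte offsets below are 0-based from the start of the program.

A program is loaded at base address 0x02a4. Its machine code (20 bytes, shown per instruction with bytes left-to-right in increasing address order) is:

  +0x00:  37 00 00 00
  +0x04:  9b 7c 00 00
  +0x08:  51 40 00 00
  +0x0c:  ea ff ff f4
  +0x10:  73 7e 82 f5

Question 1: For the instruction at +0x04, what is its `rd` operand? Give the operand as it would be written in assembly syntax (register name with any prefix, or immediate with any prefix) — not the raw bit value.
R3

+0x04: 9b 7c 00 00 ⇒ word 0x9b7c0000 (big)
  opcode bits[31:24]=0x9b: ld/RR
  rd: (w>>21)&0x7=0x3 → R3
  rs: (w>>18)&0x7=0x7 → R7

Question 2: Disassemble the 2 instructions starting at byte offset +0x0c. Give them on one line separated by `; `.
off 0x0c: read ea ff ff f4 as big → 0xeafffff4
  top 8b → 0xea → jsr [J]
  [23:0] imm=16777204 (s24→-12) = $-12
off 0x10: read 73 7e 82 f5 as big → 0x737e82f5
  top 8b → 0x73 → shli [RI]
  [23:21] rd=3 = R3
  [20:0] imm=1999605 = $1999605

jsr $-12; shli R3, $1999605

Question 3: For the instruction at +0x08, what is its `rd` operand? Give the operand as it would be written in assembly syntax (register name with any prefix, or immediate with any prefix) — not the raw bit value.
[08] 51 40 00 00 → 0x51400000
  opcode bits[31:24]=0x51: cpl/R
  rd@[23:21]=0x2 ⇒ R2

R2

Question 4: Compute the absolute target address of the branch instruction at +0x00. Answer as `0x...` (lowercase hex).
0x02a8

@+00  big-endian(37 00 00 00) = 0x37000000
  opcode bits[31:24]=0x37: bne/J
  imm: (w>>0)&0xffffff=0x0 → $0
  target = base 0x02a4 + off 0x00 + 4 + imm 0 = 0x02a8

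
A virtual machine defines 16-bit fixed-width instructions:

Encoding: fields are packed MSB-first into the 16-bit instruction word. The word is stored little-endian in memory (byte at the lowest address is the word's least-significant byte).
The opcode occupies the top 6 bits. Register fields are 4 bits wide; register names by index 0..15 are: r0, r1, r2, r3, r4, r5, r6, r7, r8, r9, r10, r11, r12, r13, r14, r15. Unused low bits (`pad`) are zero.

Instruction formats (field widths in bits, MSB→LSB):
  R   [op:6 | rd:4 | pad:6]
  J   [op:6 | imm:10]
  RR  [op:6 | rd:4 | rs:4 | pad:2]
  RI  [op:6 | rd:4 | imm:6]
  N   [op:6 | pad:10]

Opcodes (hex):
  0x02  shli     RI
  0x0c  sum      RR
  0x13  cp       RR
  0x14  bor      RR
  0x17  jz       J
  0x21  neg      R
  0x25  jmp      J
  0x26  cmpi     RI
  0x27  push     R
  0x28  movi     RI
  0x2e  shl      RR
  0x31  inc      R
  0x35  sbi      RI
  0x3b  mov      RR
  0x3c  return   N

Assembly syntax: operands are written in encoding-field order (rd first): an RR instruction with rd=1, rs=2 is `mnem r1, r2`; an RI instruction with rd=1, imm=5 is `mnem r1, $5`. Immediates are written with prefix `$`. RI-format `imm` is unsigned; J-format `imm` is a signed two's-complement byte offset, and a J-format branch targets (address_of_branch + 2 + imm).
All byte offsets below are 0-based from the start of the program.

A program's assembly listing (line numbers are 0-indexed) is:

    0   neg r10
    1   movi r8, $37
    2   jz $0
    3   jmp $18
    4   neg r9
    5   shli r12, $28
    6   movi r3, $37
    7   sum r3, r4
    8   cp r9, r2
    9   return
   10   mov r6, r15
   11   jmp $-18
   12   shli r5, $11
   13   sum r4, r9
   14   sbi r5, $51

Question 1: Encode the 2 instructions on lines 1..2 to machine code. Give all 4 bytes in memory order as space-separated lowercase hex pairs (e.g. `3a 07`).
line 1 (movi): pack op=0x28:6|rd=8:4|imm=37:6 = 0xa225; little→ 25 a2
line 2 (jz): pack op=0x17:6|imm=0:10 = 0x5c00; little→ 00 5c

25 a2 00 5c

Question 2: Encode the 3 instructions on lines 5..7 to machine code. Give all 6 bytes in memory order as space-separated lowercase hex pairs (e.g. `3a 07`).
5. shli fields op=0x2:6|rd=12:4|imm=28:6 → word 0b1ch → 1c 0b
6. movi fields op=0x28:6|rd=3:4|imm=37:6 → word a0e5h → e5 a0
7. sum fields op=0xc:6|rd=3:4|rs=4:4|pad=0:2 → word 30d0h → d0 30

1c 0b e5 a0 d0 30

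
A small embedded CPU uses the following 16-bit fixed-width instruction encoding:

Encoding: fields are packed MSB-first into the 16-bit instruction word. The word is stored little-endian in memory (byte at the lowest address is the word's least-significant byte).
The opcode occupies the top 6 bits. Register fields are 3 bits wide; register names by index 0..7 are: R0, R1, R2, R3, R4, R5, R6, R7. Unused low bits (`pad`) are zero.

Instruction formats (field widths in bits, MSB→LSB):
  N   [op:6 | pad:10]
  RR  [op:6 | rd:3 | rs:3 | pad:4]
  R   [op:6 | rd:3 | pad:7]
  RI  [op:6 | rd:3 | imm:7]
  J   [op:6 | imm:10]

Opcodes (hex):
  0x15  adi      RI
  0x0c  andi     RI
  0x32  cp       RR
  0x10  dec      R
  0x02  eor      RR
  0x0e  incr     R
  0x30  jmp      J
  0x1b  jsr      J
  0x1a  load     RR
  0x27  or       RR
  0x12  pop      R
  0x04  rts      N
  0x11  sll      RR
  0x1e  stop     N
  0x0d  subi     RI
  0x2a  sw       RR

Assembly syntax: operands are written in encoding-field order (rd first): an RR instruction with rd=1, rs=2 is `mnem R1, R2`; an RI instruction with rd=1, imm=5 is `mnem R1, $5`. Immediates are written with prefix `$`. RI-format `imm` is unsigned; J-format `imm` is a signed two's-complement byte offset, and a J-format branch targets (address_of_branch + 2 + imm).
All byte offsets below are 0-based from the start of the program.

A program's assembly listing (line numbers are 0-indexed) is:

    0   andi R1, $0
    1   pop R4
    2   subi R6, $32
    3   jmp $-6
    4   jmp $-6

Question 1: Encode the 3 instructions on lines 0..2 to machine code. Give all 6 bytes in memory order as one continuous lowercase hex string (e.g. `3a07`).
8030004a2037

0. andi fields op=0xc:6|rd=1:3|imm=0:7 → word 3080h → 80 30
1. pop fields op=0x12:6|rd=4:3|pad=0:7 → word 4a00h → 00 4a
2. subi fields op=0xd:6|rd=6:3|imm=32:7 → word 3720h → 20 37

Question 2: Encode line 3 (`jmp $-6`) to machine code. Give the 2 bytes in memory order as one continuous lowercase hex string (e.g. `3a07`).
fac3

L3: jmp op=0x30:6|imm=-6:10 ⇒ 0xc3fa ⇒ little fa c3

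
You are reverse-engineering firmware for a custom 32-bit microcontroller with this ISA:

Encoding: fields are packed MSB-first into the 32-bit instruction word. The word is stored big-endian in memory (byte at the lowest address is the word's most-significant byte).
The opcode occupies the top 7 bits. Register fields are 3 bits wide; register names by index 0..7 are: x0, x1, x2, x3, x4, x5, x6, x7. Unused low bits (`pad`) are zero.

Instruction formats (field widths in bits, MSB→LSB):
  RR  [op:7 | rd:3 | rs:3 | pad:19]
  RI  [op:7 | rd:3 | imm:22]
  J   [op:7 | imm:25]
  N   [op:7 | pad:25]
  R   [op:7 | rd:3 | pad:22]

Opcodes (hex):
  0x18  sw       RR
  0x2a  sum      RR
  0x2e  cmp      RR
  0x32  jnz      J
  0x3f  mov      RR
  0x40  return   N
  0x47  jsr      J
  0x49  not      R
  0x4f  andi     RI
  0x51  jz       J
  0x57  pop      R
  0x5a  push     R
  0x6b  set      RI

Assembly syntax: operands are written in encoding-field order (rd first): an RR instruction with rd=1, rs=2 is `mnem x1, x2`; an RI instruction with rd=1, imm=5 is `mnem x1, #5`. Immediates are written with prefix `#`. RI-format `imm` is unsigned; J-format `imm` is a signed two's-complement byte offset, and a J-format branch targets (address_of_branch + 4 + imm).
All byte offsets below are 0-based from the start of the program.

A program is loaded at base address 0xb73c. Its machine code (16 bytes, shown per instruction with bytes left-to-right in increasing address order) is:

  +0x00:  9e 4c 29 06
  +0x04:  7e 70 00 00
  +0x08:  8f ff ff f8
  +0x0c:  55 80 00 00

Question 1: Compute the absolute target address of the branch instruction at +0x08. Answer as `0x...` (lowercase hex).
0xb740

off 0x08: read 8f ff ff f8 as big → 0x8ffffff8
  top 7b → 0x47 → jsr [J]
  imm: (w>>0)&0x1ffffff=0x1fffff8 (s25→-8) → #-8
  target = base 0xb73c + off 0x08 + 4 + imm -8 = 0xb740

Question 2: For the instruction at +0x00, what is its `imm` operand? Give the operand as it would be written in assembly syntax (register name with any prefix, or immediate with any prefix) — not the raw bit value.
off 0x00: read 9e 4c 29 06 as big → 0x9e4c2906
  top 7b → 0x4f → andi [RI]
  rd: (w>>22)&0x7=0x1 → x1
  imm: (w>>0)&0x3fffff=0xc2906 → #796934

#796934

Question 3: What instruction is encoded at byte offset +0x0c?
[0c] 55 80 00 00 → 0x55800000
  top 7b → 0x2a → sum [RR]
  rd@[24:22]=0x6 ⇒ x6
  rs@[21:19]=0x0 ⇒ x0

sum x6, x0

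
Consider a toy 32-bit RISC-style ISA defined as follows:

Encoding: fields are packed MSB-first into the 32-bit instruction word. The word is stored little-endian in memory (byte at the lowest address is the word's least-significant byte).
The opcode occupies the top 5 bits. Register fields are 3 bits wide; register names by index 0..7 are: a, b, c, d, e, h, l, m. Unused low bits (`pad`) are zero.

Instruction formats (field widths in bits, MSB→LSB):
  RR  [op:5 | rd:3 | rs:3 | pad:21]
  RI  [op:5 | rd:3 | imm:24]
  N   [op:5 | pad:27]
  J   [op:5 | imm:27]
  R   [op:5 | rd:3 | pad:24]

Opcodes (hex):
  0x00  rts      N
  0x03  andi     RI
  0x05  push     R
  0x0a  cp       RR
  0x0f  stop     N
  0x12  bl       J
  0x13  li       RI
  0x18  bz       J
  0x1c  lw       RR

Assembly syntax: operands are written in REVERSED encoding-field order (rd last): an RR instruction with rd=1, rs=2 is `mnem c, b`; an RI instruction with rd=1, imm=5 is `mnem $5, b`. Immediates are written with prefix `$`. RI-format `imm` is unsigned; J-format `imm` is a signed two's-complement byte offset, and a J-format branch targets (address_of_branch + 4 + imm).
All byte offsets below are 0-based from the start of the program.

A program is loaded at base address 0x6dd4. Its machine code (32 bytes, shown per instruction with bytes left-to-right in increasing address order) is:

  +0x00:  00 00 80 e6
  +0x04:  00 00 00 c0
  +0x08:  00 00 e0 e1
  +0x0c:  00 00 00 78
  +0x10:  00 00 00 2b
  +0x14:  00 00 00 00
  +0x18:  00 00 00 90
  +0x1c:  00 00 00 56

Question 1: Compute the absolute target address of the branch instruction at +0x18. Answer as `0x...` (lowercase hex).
0x6df0

+0x18: 00 00 00 90 ⇒ word 0x90000000 (little)
  top 5b → 0x12 → bl [J]
  imm: (w>>0)&0x7ffffff=0x0 → $0
  target = base 0x6dd4 + off 0x18 + 4 + imm 0 = 0x6df0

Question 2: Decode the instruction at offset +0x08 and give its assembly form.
@+08  little-endian(00 00 e0 e1) = 0xe1e00000
  opcode bits[31:27]=0x1c: lw/RR
  [26:24] rd=1 = b
  [23:21] rs=7 = m

lw m, b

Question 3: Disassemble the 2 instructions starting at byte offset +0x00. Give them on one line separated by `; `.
lw e, l; bz $0

+0x00: 00 00 80 e6 ⇒ word 0xe6800000 (little)
  top 5b → 0x1c → lw [RR]
  rd@[26:24]=0x6 ⇒ l
  rs@[23:21]=0x4 ⇒ e
+0x04: 00 00 00 c0 ⇒ word 0xc0000000 (little)
  top 5b → 0x18 → bz [J]
  imm@[26:0]=0x0 ⇒ $0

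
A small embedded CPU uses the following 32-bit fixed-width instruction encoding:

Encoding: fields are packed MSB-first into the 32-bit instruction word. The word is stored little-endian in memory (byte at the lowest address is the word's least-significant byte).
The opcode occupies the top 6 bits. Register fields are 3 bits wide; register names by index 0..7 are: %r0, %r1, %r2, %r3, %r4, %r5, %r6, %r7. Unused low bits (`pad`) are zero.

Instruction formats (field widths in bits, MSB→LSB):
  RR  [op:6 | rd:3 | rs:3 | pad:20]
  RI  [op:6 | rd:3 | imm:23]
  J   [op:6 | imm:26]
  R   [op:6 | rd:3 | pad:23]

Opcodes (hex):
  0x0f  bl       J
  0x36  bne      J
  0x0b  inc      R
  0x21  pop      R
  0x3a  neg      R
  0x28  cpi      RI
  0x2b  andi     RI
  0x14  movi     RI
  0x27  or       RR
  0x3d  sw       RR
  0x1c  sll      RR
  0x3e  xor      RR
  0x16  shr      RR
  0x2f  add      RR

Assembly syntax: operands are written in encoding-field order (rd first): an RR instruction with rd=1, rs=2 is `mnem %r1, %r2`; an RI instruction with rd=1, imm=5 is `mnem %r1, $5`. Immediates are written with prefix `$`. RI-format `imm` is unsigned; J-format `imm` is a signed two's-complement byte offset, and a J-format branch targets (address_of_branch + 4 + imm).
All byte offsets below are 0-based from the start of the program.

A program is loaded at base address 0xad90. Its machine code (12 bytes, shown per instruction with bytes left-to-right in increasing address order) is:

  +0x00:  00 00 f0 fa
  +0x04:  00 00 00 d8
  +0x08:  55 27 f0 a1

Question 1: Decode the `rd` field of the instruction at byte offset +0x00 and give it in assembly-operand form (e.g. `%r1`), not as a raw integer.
%r5

[00] 00 00 f0 fa → 0xfaf00000
  top 6b → 0x3e → xor [RR]
  rd: (w>>23)&0x7=0x5 → %r5
  rs: (w>>20)&0x7=0x7 → %r7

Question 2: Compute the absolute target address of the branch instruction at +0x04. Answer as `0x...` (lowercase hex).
0xad98

off 0x04: read 00 00 00 d8 as little → 0xd8000000
  top 6b → 0x36 → bne [J]
  imm@[25:0]=0x0 ⇒ $0
  target = base 0xad90 + off 0x04 + 4 + imm 0 = 0xad98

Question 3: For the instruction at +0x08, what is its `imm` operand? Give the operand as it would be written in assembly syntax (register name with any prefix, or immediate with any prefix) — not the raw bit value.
off 0x08: read 55 27 f0 a1 as little → 0xa1f02755
  op=0xa1f02755>>26=0x28 ⇒ cpi (RI)
  [25:23] rd=3 = %r3
  [22:0] imm=7350101 = $7350101

$7350101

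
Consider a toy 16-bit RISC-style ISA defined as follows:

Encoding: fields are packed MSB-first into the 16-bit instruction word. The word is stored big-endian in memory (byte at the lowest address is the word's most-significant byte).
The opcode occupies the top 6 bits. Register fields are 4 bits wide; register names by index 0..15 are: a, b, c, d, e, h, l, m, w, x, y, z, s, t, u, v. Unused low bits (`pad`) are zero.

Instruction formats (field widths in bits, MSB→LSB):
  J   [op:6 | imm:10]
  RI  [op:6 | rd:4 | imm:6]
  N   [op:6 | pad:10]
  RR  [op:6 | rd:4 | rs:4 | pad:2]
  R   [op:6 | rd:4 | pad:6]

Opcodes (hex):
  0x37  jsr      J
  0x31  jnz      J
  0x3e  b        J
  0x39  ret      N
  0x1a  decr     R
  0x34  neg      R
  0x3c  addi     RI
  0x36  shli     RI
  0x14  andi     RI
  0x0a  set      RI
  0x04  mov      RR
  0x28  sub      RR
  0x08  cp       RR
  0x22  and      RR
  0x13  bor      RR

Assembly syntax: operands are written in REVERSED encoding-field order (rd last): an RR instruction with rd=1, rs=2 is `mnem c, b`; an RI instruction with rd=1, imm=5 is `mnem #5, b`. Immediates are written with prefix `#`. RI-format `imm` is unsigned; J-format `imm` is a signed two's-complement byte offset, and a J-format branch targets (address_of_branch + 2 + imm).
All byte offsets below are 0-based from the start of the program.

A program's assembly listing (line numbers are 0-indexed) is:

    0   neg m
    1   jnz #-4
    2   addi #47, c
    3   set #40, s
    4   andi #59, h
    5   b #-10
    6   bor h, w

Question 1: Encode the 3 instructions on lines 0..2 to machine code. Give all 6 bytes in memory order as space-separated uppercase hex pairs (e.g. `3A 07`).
D1 C0 C7 FC F0 AF

0. neg fields op=0x34:6|rd=7:4|pad=0:6 → word d1c0h → d1 c0
1. jnz fields op=0x31:6|imm=-4:10 → word c7fch → c7 fc
2. addi fields op=0x3c:6|rd=2:4|imm=47:6 → word f0afh → f0 af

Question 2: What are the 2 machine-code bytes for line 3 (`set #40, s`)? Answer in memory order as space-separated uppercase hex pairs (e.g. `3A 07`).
2B 28

line 3 (set): pack op=0xa:6|rd=12:4|imm=40:6 = 0x2b28; big→ 2b 28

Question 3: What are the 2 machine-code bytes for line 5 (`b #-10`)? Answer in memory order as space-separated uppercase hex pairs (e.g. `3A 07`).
line 5 (b): pack op=0x3e:6|imm=-10:10 = 0xfbf6; big→ fb f6

FB F6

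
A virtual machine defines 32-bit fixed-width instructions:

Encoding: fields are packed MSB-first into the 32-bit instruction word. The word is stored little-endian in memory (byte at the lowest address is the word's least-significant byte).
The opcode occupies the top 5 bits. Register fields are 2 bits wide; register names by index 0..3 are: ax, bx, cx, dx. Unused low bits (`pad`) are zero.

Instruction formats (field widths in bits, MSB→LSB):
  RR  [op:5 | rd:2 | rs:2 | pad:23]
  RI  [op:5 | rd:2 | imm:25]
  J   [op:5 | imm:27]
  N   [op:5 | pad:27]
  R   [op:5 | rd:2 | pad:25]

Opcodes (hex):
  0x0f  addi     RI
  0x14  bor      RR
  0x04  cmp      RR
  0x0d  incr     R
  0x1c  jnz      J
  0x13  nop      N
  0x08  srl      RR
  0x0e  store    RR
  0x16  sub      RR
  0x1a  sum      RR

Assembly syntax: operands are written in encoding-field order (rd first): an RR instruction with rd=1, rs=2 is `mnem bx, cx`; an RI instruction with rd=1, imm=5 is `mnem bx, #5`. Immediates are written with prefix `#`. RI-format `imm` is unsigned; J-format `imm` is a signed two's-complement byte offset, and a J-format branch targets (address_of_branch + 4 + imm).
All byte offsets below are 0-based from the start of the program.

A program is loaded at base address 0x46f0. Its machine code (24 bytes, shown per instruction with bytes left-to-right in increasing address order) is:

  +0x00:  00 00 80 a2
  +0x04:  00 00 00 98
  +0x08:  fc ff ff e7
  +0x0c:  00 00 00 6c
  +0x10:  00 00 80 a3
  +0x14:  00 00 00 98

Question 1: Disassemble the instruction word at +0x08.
off 0x08: read fc ff ff e7 as little → 0xe7fffffc
  opcode bits[31:27]=0x1c: jnz/J
  imm: (w>>0)&0x7ffffff=0x7fffffc (s27→-4) → #-4

jnz #-4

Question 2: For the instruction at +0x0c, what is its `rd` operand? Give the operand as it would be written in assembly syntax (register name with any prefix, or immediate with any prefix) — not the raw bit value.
cx

[0c] 00 00 00 6c → 0x6c000000
  opcode bits[31:27]=0xd: incr/R
  rd@[26:25]=0x2 ⇒ cx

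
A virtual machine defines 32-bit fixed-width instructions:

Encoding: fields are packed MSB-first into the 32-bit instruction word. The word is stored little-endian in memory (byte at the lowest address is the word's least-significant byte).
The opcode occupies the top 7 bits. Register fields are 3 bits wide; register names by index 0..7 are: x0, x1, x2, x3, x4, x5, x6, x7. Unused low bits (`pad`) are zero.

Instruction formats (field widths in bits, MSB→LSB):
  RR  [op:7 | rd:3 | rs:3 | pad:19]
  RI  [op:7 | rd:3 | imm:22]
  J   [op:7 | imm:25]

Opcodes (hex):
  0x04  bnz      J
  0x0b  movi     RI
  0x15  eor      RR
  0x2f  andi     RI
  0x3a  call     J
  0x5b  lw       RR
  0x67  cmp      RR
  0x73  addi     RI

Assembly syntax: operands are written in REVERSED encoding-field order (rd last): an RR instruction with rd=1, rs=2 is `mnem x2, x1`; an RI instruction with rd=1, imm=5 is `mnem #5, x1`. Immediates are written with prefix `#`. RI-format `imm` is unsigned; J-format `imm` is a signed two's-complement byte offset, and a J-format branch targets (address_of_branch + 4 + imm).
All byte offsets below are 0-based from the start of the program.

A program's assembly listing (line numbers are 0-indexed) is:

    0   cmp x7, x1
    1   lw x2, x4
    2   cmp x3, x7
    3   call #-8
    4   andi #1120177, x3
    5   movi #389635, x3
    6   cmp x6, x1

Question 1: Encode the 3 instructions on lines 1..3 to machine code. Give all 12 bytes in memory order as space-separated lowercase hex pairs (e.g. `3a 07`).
00 00 10 b7 00 00 d8 cf f8 ff ff 75

L1: lw op=0x5b:7|rd=4:3|rs=2:3|pad=0:19 ⇒ 0xb7100000 ⇒ little 00 00 10 b7
L2: cmp op=0x67:7|rd=7:3|rs=3:3|pad=0:19 ⇒ 0xcfd80000 ⇒ little 00 00 d8 cf
L3: call op=0x3a:7|imm=-8:25 ⇒ 0x75fffff8 ⇒ little f8 ff ff 75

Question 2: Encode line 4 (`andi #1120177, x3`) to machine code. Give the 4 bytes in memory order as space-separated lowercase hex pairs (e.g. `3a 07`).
b1 17 d1 5e

line 4 (andi): pack op=0x2f:7|rd=3:3|imm=1120177:22 = 0x5ed117b1; little→ b1 17 d1 5e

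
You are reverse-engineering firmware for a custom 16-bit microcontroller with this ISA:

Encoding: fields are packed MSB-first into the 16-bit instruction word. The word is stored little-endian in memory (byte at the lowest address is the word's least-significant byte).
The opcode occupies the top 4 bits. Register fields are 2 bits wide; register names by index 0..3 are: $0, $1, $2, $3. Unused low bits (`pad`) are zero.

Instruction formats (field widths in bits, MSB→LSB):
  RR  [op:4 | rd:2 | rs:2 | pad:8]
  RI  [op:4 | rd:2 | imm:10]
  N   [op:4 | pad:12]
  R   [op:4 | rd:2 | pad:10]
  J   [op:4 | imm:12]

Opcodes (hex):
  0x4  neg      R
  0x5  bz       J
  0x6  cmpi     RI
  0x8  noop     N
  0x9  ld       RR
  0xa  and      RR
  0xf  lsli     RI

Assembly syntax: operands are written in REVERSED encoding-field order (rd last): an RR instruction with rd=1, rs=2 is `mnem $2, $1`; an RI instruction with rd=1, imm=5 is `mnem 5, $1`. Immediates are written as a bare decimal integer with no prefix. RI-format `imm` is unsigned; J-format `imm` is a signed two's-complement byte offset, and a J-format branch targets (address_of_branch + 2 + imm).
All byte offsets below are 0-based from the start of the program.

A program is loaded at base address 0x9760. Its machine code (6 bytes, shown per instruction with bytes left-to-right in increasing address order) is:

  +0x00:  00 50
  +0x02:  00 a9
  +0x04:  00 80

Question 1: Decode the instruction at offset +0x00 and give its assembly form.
bz 0

[00] 00 50 → 0x5000
  top 4b → 0x5 → bz [J]
  imm: (w>>0)&0xfff=0x0 → 0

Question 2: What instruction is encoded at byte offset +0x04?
+0x04: 00 80 ⇒ word 0x8000 (little)
  top 4b → 0x8 → noop [N]

noop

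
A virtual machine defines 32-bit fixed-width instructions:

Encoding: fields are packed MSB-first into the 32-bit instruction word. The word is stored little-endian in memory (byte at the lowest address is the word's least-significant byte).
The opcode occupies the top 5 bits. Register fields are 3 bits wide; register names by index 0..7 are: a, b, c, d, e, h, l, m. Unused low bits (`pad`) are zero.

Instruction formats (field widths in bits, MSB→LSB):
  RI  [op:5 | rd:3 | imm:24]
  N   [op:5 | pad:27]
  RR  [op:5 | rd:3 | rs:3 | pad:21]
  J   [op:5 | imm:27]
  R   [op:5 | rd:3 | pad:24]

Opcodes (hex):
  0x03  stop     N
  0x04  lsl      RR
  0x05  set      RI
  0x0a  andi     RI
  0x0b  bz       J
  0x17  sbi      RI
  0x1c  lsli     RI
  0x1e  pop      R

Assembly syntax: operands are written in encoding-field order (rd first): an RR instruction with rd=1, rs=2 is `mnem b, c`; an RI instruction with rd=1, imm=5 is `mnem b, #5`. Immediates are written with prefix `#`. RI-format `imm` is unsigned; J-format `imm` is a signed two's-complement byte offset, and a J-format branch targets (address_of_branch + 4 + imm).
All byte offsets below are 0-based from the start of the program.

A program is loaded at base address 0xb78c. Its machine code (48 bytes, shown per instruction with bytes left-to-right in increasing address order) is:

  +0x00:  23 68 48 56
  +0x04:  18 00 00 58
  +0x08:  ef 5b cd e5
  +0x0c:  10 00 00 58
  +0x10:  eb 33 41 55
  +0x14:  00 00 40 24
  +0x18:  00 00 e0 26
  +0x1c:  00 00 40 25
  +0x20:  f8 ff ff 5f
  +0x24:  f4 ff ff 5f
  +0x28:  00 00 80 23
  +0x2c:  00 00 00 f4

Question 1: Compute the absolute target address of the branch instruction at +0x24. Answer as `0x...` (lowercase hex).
[24] f4 ff ff 5f → 0x5ffffff4
  top 5b → 0xb → bz [J]
  imm@[26:0]=0x7fffff4 (s27→-12) ⇒ #-12
  target = base 0xb78c + off 0x24 + 4 + imm -12 = 0xb7a8

0xb7a8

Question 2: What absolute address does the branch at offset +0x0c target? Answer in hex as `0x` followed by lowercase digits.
0xb7ac

+0x0c: 10 00 00 58 ⇒ word 0x58000010 (little)
  top 5b → 0xb → bz [J]
  [26:0] imm=16 = #16
  target = base 0xb78c + off 0x0c + 4 + imm 16 = 0xb7ac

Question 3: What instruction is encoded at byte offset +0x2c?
off 0x2c: read 00 00 00 f4 as little → 0xf4000000
  top 5b → 0x1e → pop [R]
  rd: (w>>24)&0x7=0x4 → e

pop e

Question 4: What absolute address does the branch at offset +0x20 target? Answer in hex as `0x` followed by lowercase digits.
[20] f8 ff ff 5f → 0x5ffffff8
  op=0x5ffffff8>>27=0xb ⇒ bz (J)
  [26:0] imm=134217720 (s27→-8) = #-8
  target = base 0xb78c + off 0x20 + 4 + imm -8 = 0xb7a8

0xb7a8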